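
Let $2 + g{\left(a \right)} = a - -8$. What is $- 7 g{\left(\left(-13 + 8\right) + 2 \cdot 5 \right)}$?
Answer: $-77$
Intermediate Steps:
$g{\left(a \right)} = 6 + a$ ($g{\left(a \right)} = -2 + \left(a - -8\right) = -2 + \left(a + 8\right) = -2 + \left(8 + a\right) = 6 + a$)
$- 7 g{\left(\left(-13 + 8\right) + 2 \cdot 5 \right)} = - 7 \left(6 + \left(\left(-13 + 8\right) + 2 \cdot 5\right)\right) = - 7 \left(6 + \left(-5 + 10\right)\right) = - 7 \left(6 + 5\right) = \left(-7\right) 11 = -77$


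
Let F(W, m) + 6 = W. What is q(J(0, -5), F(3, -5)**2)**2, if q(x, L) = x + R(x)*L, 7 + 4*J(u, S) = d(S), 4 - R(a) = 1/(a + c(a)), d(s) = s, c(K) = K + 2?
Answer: 19881/16 ≈ 1242.6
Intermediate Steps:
c(K) = 2 + K
R(a) = 4 - 1/(2 + 2*a) (R(a) = 4 - 1/(a + (2 + a)) = 4 - 1/(2 + 2*a))
F(W, m) = -6 + W
J(u, S) = -7/4 + S/4
q(x, L) = x + L*(7 + 8*x)/(2*(1 + x)) (q(x, L) = x + ((7 + 8*x)/(2*(1 + x)))*L = x + L*(7 + 8*x)/(2*(1 + x)))
q(J(0, -5), F(3, -5)**2)**2 = (((-7/4 + (1/4)*(-5))*(1 + (-7/4 + (1/4)*(-5))) + (-6 + 3)**2*(7 + 8*(-7/4 + (1/4)*(-5)))/2)/(1 + (-7/4 + (1/4)*(-5))))**2 = (((-7/4 - 5/4)*(1 + (-7/4 - 5/4)) + (1/2)*(-3)**2*(7 + 8*(-7/4 - 5/4)))/(1 + (-7/4 - 5/4)))**2 = ((-3*(1 - 3) + (1/2)*9*(7 + 8*(-3)))/(1 - 3))**2 = ((-3*(-2) + (1/2)*9*(7 - 24))/(-2))**2 = (-(6 + (1/2)*9*(-17))/2)**2 = (-(6 - 153/2)/2)**2 = (-1/2*(-141/2))**2 = (141/4)**2 = 19881/16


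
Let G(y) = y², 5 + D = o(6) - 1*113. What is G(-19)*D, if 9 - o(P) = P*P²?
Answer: -117325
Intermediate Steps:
o(P) = 9 - P³ (o(P) = 9 - P*P² = 9 - P³)
D = -325 (D = -5 + ((9 - 1*6³) - 1*113) = -5 + ((9 - 1*216) - 113) = -5 + ((9 - 216) - 113) = -5 + (-207 - 113) = -5 - 320 = -325)
G(-19)*D = (-19)²*(-325) = 361*(-325) = -117325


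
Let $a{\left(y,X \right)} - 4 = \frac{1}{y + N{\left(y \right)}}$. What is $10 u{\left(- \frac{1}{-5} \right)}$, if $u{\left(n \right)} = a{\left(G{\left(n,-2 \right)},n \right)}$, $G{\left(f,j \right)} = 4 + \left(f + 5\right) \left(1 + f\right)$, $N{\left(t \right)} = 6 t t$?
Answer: $\frac{7995445}{199808} \approx 40.016$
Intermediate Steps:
$N{\left(t \right)} = 6 t^{2}$
$G{\left(f,j \right)} = 4 + \left(1 + f\right) \left(5 + f\right)$ ($G{\left(f,j \right)} = 4 + \left(5 + f\right) \left(1 + f\right) = 4 + \left(1 + f\right) \left(5 + f\right)$)
$a{\left(y,X \right)} = 4 + \frac{1}{y + 6 y^{2}}$
$u{\left(n \right)} = \frac{37 + 4 n^{2} + 24 n + 24 \left(9 + n^{2} + 6 n\right)^{2}}{\left(9 + n^{2} + 6 n\right) \left(55 + 6 n^{2} + 36 n\right)}$ ($u{\left(n \right)} = \frac{1 + 4 \left(9 + n^{2} + 6 n\right) + 24 \left(9 + n^{2} + 6 n\right)^{2}}{\left(9 + n^{2} + 6 n\right) \left(1 + 6 \left(9 + n^{2} + 6 n\right)\right)} = \frac{1 + \left(36 + 4 n^{2} + 24 n\right) + 24 \left(9 + n^{2} + 6 n\right)^{2}}{\left(9 + n^{2} + 6 n\right) \left(1 + \left(54 + 6 n^{2} + 36 n\right)\right)} = \frac{37 + 4 n^{2} + 24 n + 24 \left(9 + n^{2} + 6 n\right)^{2}}{\left(9 + n^{2} + 6 n\right) \left(55 + 6 n^{2} + 36 n\right)}$)
$10 u{\left(- \frac{1}{-5} \right)} = 10 \frac{1981 + 24 \left(- \frac{1}{-5}\right)^{4} + 288 \left(- \frac{1}{-5}\right)^{3} + 1300 \left(- \frac{1}{-5}\right)^{2} + 2616 \left(- \frac{1}{-5}\right)}{495 + 6 \left(- \frac{1}{-5}\right)^{4} + 72 \left(- \frac{1}{-5}\right)^{3} + 325 \left(- \frac{1}{-5}\right)^{2} + 654 \left(- \frac{1}{-5}\right)} = 10 \frac{1981 + 24 \left(\left(-1\right) \left(- \frac{1}{5}\right)\right)^{4} + 288 \left(\left(-1\right) \left(- \frac{1}{5}\right)\right)^{3} + 1300 \left(\left(-1\right) \left(- \frac{1}{5}\right)\right)^{2} + 2616 \left(\left(-1\right) \left(- \frac{1}{5}\right)\right)}{495 + 6 \left(\left(-1\right) \left(- \frac{1}{5}\right)\right)^{4} + 72 \left(\left(-1\right) \left(- \frac{1}{5}\right)\right)^{3} + 325 \left(\left(-1\right) \left(- \frac{1}{5}\right)\right)^{2} + 654 \left(\left(-1\right) \left(- \frac{1}{5}\right)\right)} = 10 \frac{1981 + \frac{24}{625} + \frac{288}{125} + \frac{1300}{25} + 2616 \cdot \frac{1}{5}}{495 + \frac{6}{625} + \frac{72}{125} + \frac{325}{25} + 654 \cdot \frac{1}{5}} = 10 \frac{1981 + 24 \cdot \frac{1}{625} + 288 \cdot \frac{1}{125} + 1300 \cdot \frac{1}{25} + \frac{2616}{5}}{495 + 6 \cdot \frac{1}{625} + 72 \cdot \frac{1}{125} + 325 \cdot \frac{1}{25} + \frac{654}{5}} = 10 \frac{1981 + \frac{24}{625} + \frac{288}{125} + 52 + \frac{2616}{5}}{495 + \frac{6}{625} + \frac{72}{125} + 13 + \frac{654}{5}} = 10 \frac{1}{\frac{399616}{625}} \cdot \frac{1599089}{625} = 10 \cdot \frac{625}{399616} \cdot \frac{1599089}{625} = 10 \cdot \frac{1599089}{399616} = \frac{7995445}{199808}$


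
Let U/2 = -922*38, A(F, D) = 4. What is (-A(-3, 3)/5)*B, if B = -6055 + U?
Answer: 304508/5 ≈ 60902.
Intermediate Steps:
U = -70072 (U = 2*(-922*38) = 2*(-35036) = -70072)
B = -76127 (B = -6055 - 70072 = -76127)
(-A(-3, 3)/5)*B = -4/5*(-76127) = 304508/5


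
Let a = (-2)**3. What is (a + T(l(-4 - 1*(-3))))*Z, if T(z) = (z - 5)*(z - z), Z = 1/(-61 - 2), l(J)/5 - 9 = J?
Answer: 8/63 ≈ 0.12698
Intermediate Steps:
l(J) = 45 + 5*J
Z = -1/63 (Z = 1/(-63) = -1/63 ≈ -0.015873)
a = -8
T(z) = 0 (T(z) = (-5 + z)*0 = 0)
(a + T(l(-4 - 1*(-3))))*Z = (-8 + 0)*(-1/63) = -8*(-1/63) = 8/63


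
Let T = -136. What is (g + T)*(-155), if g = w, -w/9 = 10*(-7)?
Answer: -76570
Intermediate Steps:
w = 630 (w = -90*(-7) = -9*(-70) = 630)
g = 630
(g + T)*(-155) = (630 - 136)*(-155) = 494*(-155) = -76570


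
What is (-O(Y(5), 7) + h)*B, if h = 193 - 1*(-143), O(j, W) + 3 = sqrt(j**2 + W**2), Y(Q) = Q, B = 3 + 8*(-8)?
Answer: -20679 + 61*sqrt(74) ≈ -20154.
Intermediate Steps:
B = -61 (B = 3 - 64 = -61)
O(j, W) = -3 + sqrt(W**2 + j**2) (O(j, W) = -3 + sqrt(j**2 + W**2) = -3 + sqrt(W**2 + j**2))
h = 336 (h = 193 + 143 = 336)
(-O(Y(5), 7) + h)*B = (-(-3 + sqrt(7**2 + 5**2)) + 336)*(-61) = (-(-3 + sqrt(49 + 25)) + 336)*(-61) = (-(-3 + sqrt(74)) + 336)*(-61) = ((3 - sqrt(74)) + 336)*(-61) = (339 - sqrt(74))*(-61) = -20679 + 61*sqrt(74)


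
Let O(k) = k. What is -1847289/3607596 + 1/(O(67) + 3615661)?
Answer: -556607579483/1087007155824 ≈ -0.51206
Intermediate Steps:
-1847289/3607596 + 1/(O(67) + 3615661) = -1847289/3607596 + 1/(67 + 3615661) = -1847289*1/3607596 + 1/3615728 = -615763/1202532 + 1/3615728 = -556607579483/1087007155824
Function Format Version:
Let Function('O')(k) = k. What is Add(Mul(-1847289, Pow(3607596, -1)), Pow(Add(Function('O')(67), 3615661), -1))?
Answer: Rational(-556607579483, 1087007155824) ≈ -0.51206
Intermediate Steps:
Add(Mul(-1847289, Pow(3607596, -1)), Pow(Add(Function('O')(67), 3615661), -1)) = Add(Mul(-1847289, Pow(3607596, -1)), Pow(Add(67, 3615661), -1)) = Add(Mul(-1847289, Rational(1, 3607596)), Pow(3615728, -1)) = Add(Rational(-615763, 1202532), Rational(1, 3615728)) = Rational(-556607579483, 1087007155824)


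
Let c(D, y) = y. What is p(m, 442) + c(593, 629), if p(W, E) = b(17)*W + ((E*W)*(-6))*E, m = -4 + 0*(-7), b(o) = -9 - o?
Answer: 4689469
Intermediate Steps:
m = -4 (m = -4 + 0 = -4)
p(W, E) = -26*W - 6*W*E**2 (p(W, E) = (-9 - 1*17)*W + ((E*W)*(-6))*E = (-9 - 17)*W + (-6*E*W)*E = -26*W - 6*W*E**2)
p(m, 442) + c(593, 629) = -2*(-4)*(13 + 3*442**2) + 629 = -2*(-4)*(13 + 3*195364) + 629 = -2*(-4)*(13 + 586092) + 629 = -2*(-4)*586105 + 629 = 4688840 + 629 = 4689469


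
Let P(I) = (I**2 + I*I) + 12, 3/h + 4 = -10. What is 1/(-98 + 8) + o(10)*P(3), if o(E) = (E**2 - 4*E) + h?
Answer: 1129943/630 ≈ 1793.6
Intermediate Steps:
h = -3/14 (h = 3/(-4 - 10) = 3/(-14) = 3*(-1/14) = -3/14 ≈ -0.21429)
o(E) = -3/14 + E**2 - 4*E (o(E) = (E**2 - 4*E) - 3/14 = -3/14 + E**2 - 4*E)
P(I) = 12 + 2*I**2 (P(I) = (I**2 + I**2) + 12 = 2*I**2 + 12 = 12 + 2*I**2)
1/(-98 + 8) + o(10)*P(3) = 1/(-98 + 8) + (-3/14 + 10**2 - 4*10)*(12 + 2*3**2) = 1/(-90) + (-3/14 + 100 - 40)*(12 + 2*9) = -1/90 + 837*(12 + 18)/14 = -1/90 + (837/14)*30 = -1/90 + 12555/7 = 1129943/630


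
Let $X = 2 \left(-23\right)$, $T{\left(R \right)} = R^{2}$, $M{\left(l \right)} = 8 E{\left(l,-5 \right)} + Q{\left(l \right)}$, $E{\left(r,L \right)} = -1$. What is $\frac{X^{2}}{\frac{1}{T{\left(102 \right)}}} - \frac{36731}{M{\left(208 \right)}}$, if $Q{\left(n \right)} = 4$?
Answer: $\frac{88096187}{4} \approx 2.2024 \cdot 10^{7}$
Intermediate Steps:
$M{\left(l \right)} = -4$ ($M{\left(l \right)} = 8 \left(-1\right) + 4 = -8 + 4 = -4$)
$X = -46$
$\frac{X^{2}}{\frac{1}{T{\left(102 \right)}}} - \frac{36731}{M{\left(208 \right)}} = \frac{\left(-46\right)^{2}}{\frac{1}{102^{2}}} - \frac{36731}{-4} = \frac{2116}{\frac{1}{10404}} - - \frac{36731}{4} = 2116 \frac{1}{\frac{1}{10404}} + \frac{36731}{4} = 2116 \cdot 10404 + \frac{36731}{4} = 22014864 + \frac{36731}{4} = \frac{88096187}{4}$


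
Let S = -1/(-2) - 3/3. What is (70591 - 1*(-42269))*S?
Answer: -56430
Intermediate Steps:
S = -½ (S = -1*(-½) - 3*⅓ = ½ - 1 = -½ ≈ -0.50000)
(70591 - 1*(-42269))*S = (70591 - 1*(-42269))*(-½) = (70591 + 42269)*(-½) = 112860*(-½) = -56430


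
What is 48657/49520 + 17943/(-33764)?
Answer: 188579397/417998320 ≈ 0.45115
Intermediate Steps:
48657/49520 + 17943/(-33764) = 48657*(1/49520) + 17943*(-1/33764) = 48657/49520 - 17943/33764 = 188579397/417998320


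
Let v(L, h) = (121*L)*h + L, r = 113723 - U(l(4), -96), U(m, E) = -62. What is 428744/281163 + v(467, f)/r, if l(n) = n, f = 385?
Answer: 6165671830946/31992131955 ≈ 192.72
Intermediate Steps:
r = 113785 (r = 113723 - 1*(-62) = 113723 + 62 = 113785)
v(L, h) = L + 121*L*h (v(L, h) = 121*L*h + L = L + 121*L*h)
428744/281163 + v(467, f)/r = 428744/281163 + (467*(1 + 121*385))/113785 = 428744*(1/281163) + (467*(1 + 46585))*(1/113785) = 428744/281163 + (467*46586)*(1/113785) = 428744/281163 + 21755662*(1/113785) = 428744/281163 + 21755662/113785 = 6165671830946/31992131955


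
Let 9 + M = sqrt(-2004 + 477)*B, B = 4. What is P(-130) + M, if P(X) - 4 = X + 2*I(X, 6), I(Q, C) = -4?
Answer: -143 + 4*I*sqrt(1527) ≈ -143.0 + 156.31*I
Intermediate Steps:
M = -9 + 4*I*sqrt(1527) (M = -9 + sqrt(-2004 + 477)*4 = -9 + sqrt(-1527)*4 = -9 + (I*sqrt(1527))*4 = -9 + 4*I*sqrt(1527) ≈ -9.0 + 156.31*I)
P(X) = -4 + X (P(X) = 4 + (X + 2*(-4)) = 4 + (X - 8) = 4 + (-8 + X) = -4 + X)
P(-130) + M = (-4 - 130) + (-9 + 4*I*sqrt(1527)) = -134 + (-9 + 4*I*sqrt(1527)) = -143 + 4*I*sqrt(1527)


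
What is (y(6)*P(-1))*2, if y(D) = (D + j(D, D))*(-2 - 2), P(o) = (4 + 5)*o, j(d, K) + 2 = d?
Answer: 720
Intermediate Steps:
j(d, K) = -2 + d
P(o) = 9*o
y(D) = 8 - 8*D (y(D) = (D + (-2 + D))*(-2 - 2) = (-2 + 2*D)*(-4) = 8 - 8*D)
(y(6)*P(-1))*2 = ((8 - 8*6)*(9*(-1)))*2 = ((8 - 48)*(-9))*2 = -40*(-9)*2 = 360*2 = 720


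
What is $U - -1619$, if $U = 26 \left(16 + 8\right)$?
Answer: $2243$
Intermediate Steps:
$U = 624$ ($U = 26 \cdot 24 = 624$)
$U - -1619 = 624 - -1619 = 624 + 1619 = 2243$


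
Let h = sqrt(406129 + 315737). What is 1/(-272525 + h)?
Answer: -272525/74269153759 - sqrt(721866)/74269153759 ≈ -3.6809e-6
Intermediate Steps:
h = sqrt(721866) ≈ 849.63
1/(-272525 + h) = 1/(-272525 + sqrt(721866))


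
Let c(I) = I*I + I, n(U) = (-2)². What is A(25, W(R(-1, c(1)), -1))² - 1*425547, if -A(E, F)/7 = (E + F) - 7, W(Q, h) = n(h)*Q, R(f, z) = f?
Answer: -415943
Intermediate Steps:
n(U) = 4
c(I) = I + I² (c(I) = I² + I = I + I²)
W(Q, h) = 4*Q
A(E, F) = 49 - 7*E - 7*F (A(E, F) = -7*((E + F) - 7) = -7*(-7 + E + F) = 49 - 7*E - 7*F)
A(25, W(R(-1, c(1)), -1))² - 1*425547 = (49 - 7*25 - 28*(-1))² - 1*425547 = (49 - 175 - 7*(-4))² - 425547 = (49 - 175 + 28)² - 425547 = (-98)² - 425547 = 9604 - 425547 = -415943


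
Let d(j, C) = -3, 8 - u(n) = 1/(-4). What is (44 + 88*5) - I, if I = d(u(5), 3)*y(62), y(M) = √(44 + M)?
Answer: 484 + 3*√106 ≈ 514.89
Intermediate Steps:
u(n) = 33/4 (u(n) = 8 - 1/(-4) = 8 - 1*(-¼) = 8 + ¼ = 33/4)
I = -3*√106 (I = -3*√(44 + 62) = -3*√106 ≈ -30.887)
(44 + 88*5) - I = (44 + 88*5) - (-3)*√106 = (44 + 440) + 3*√106 = 484 + 3*√106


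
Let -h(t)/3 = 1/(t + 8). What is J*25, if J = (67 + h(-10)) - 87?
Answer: -925/2 ≈ -462.50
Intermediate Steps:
h(t) = -3/(8 + t) (h(t) = -3/(t + 8) = -3/(8 + t))
J = -37/2 (J = (67 - 3/(8 - 10)) - 87 = (67 - 3/(-2)) - 87 = (67 - 3*(-½)) - 87 = (67 + 3/2) - 87 = 137/2 - 87 = -37/2 ≈ -18.500)
J*25 = -37/2*25 = -925/2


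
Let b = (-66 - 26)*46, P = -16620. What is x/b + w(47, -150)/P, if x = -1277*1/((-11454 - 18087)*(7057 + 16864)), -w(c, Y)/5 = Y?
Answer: -37381799160629/828380661560904 ≈ -0.045126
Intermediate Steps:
w(c, Y) = -5*Y
b = -4232 (b = -92*46 = -4232)
x = 1277/706650261 (x = -1277/(23921*(-29541)) = -1277/(-706650261) = -1277*(-1/706650261) = 1277/706650261 ≈ 1.8071e-6)
x/b + w(47, -150)/P = (1277/706650261)/(-4232) - 5*(-150)/(-16620) = (1277/706650261)*(-1/4232) + 750*(-1/16620) = -1277/2990543904552 - 25/554 = -37381799160629/828380661560904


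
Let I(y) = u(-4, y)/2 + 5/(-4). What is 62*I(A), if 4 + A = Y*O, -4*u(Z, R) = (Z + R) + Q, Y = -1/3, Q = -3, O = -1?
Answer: 31/6 ≈ 5.1667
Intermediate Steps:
Y = -1/3 (Y = -1*1/3 = -1/3 ≈ -0.33333)
u(Z, R) = 3/4 - R/4 - Z/4 (u(Z, R) = -((Z + R) - 3)/4 = -((R + Z) - 3)/4 = -(-3 + R + Z)/4 = 3/4 - R/4 - Z/4)
A = -11/3 (A = -4 - 1/3*(-1) = -4 + 1/3 = -11/3 ≈ -3.6667)
I(y) = -3/8 - y/8 (I(y) = (3/4 - y/4 - 1/4*(-4))/2 + 5/(-4) = (3/4 - y/4 + 1)*(1/2) + 5*(-1/4) = (7/4 - y/4)*(1/2) - 5/4 = (7/8 - y/8) - 5/4 = -3/8 - y/8)
62*I(A) = 62*(-3/8 - 1/8*(-11/3)) = 62*(-3/8 + 11/24) = 62*(1/12) = 31/6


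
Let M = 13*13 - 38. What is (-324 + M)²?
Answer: 37249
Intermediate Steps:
M = 131 (M = 169 - 38 = 131)
(-324 + M)² = (-324 + 131)² = (-193)² = 37249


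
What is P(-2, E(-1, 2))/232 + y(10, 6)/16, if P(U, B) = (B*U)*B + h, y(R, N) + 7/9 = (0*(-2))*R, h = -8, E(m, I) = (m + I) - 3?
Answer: -491/4176 ≈ -0.11758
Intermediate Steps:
E(m, I) = -3 + I + m (E(m, I) = (I + m) - 3 = -3 + I + m)
y(R, N) = -7/9 (y(R, N) = -7/9 + (0*(-2))*R = -7/9 + 0*R = -7/9 + 0 = -7/9)
P(U, B) = -8 + U*B² (P(U, B) = (B*U)*B - 8 = U*B² - 8 = -8 + U*B²)
P(-2, E(-1, 2))/232 + y(10, 6)/16 = (-8 - 2*(-3 + 2 - 1)²)/232 - 7/9/16 = (-8 - 2*(-2)²)*(1/232) - 7/9*1/16 = (-8 - 2*4)*(1/232) - 7/144 = (-8 - 8)*(1/232) - 7/144 = -16*1/232 - 7/144 = -2/29 - 7/144 = -491/4176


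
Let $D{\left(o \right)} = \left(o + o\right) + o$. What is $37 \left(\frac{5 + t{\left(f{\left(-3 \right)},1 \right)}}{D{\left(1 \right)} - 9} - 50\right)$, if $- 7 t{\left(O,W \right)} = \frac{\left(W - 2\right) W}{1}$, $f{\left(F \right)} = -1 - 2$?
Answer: $- \frac{13172}{7} \approx -1881.7$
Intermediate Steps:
$f{\left(F \right)} = -3$
$t{\left(O,W \right)} = - \frac{W \left(-2 + W\right)}{7}$ ($t{\left(O,W \right)} = - \frac{\left(W - 2\right) W 1^{-1}}{7} = - \frac{\left(-2 + W\right) W 1}{7} = - \frac{W \left(-2 + W\right) 1}{7} = - \frac{W \left(-2 + W\right)}{7}$)
$D{\left(o \right)} = 3 o$ ($D{\left(o \right)} = 2 o + o = 3 o$)
$37 \left(\frac{5 + t{\left(f{\left(-3 \right)},1 \right)}}{D{\left(1 \right)} - 9} - 50\right) = 37 \left(\frac{5 + \frac{1}{7} \cdot 1 \left(2 - 1\right)}{3 \cdot 1 - 9} - 50\right) = 37 \left(\frac{5 + \frac{1}{7} \cdot 1 \left(2 - 1\right)}{3 - 9} - 50\right) = 37 \left(\frac{5 + \frac{1}{7} \cdot 1 \cdot 1}{-6} - 50\right) = 37 \left(\left(5 + \frac{1}{7}\right) \left(- \frac{1}{6}\right) - 50\right) = 37 \left(\frac{36}{7} \left(- \frac{1}{6}\right) - 50\right) = 37 \left(- \frac{6}{7} - 50\right) = 37 \left(- \frac{356}{7}\right) = - \frac{13172}{7}$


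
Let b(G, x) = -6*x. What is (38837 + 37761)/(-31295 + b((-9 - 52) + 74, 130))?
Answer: -76598/32075 ≈ -2.3881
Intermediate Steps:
(38837 + 37761)/(-31295 + b((-9 - 52) + 74, 130)) = (38837 + 37761)/(-31295 - 6*130) = 76598/(-31295 - 780) = 76598/(-32075) = 76598*(-1/32075) = -76598/32075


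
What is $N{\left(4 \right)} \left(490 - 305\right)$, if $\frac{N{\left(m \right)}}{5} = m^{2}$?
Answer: $14800$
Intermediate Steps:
$N{\left(m \right)} = 5 m^{2}$
$N{\left(4 \right)} \left(490 - 305\right) = 5 \cdot 4^{2} \left(490 - 305\right) = 5 \cdot 16 \cdot 185 = 80 \cdot 185 = 14800$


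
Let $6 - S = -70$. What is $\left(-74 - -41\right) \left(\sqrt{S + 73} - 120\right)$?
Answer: $3960 - 33 \sqrt{149} \approx 3557.2$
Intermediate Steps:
$S = 76$ ($S = 6 - -70 = 6 + 70 = 76$)
$\left(-74 - -41\right) \left(\sqrt{S + 73} - 120\right) = \left(-74 - -41\right) \left(\sqrt{76 + 73} - 120\right) = \left(-74 + 41\right) \left(\sqrt{149} - 120\right) = - 33 \left(-120 + \sqrt{149}\right) = 3960 - 33 \sqrt{149}$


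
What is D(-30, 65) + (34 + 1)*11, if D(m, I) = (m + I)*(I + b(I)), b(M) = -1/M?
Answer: 34573/13 ≈ 2659.5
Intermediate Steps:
D(m, I) = (I + m)*(I - 1/I) (D(m, I) = (m + I)*(I - 1/I) = (I + m)*(I - 1/I))
D(-30, 65) + (34 + 1)*11 = (-1 + 65**2 + 65*(-30) - 1*(-30)/65) + (34 + 1)*11 = (-1 + 4225 - 1950 - 1*(-30)*1/65) + 35*11 = (-1 + 4225 - 1950 + 6/13) + 385 = 29568/13 + 385 = 34573/13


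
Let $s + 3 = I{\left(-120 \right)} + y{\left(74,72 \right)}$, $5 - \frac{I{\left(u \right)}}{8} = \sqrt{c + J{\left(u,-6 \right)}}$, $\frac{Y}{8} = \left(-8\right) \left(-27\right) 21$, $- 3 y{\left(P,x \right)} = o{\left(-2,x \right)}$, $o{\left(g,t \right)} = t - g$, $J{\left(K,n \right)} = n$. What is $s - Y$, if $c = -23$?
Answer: $- \frac{108827}{3} - 8 i \sqrt{29} \approx -36276.0 - 43.081 i$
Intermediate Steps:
$y{\left(P,x \right)} = - \frac{2}{3} - \frac{x}{3}$ ($y{\left(P,x \right)} = - \frac{x - -2}{3} = - \frac{x + 2}{3} = - \frac{2 + x}{3} = - \frac{2}{3} - \frac{x}{3}$)
$Y = 36288$ ($Y = 8 \left(-8\right) \left(-27\right) 21 = 8 \cdot 216 \cdot 21 = 8 \cdot 4536 = 36288$)
$I{\left(u \right)} = 40 - 8 i \sqrt{29}$ ($I{\left(u \right)} = 40 - 8 \sqrt{-23 - 6} = 40 - 8 \sqrt{-29} = 40 - 8 i \sqrt{29}$)
$s = \frac{37}{3} - 8 i \sqrt{29}$ ($s = -3 + \left(\left(40 - 8 i \sqrt{29}\right) - \frac{74}{3}\right) = -3 - \left(- \frac{46}{3} + 8 i \sqrt{29}\right) = -3 + \left(\frac{46}{3} - 8 i \sqrt{29}\right) = \frac{37}{3} - 8 i \sqrt{29} \approx 12.333 - 43.081 i$)
$s - Y = \left(\frac{37}{3} - 8 i \sqrt{29}\right) - 36288 = - \frac{108827}{3} - 8 i \sqrt{29}$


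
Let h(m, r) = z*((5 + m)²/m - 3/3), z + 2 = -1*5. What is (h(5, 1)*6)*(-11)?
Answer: 8778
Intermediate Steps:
z = -7 (z = -2 - 1*5 = -2 - 5 = -7)
h(m, r) = 7 - 7*(5 + m)²/m (h(m, r) = -7*((5 + m)²/m - 3/3) = -7*((5 + m)²/m - 3*⅓) = -7*((5 + m)²/m - 1) = -7*(-1 + (5 + m)²/m) = 7 - 7*(5 + m)²/m)
(h(5, 1)*6)*(-11) = ((7 - 7*(5 + 5)²/5)*6)*(-11) = ((7 - 7*⅕*10²)*6)*(-11) = ((7 - 7*⅕*100)*6)*(-11) = ((7 - 140)*6)*(-11) = -133*6*(-11) = -798*(-11) = 8778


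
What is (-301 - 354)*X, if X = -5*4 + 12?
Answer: 5240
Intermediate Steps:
X = -8 (X = -20 + 12 = -8)
(-301 - 354)*X = (-301 - 354)*(-8) = -655*(-8) = 5240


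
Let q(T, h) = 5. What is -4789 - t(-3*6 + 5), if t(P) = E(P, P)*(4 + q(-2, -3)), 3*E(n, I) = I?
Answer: -4750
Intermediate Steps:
E(n, I) = I/3
t(P) = 3*P (t(P) = (P/3)*(4 + 5) = (P/3)*9 = 3*P)
-4789 - t(-3*6 + 5) = -4789 - 3*(-3*6 + 5) = -4789 - 3*(-18 + 5) = -4789 - 3*(-13) = -4789 - 1*(-39) = -4789 + 39 = -4750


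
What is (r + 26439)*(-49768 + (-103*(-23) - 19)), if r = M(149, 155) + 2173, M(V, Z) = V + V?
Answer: -1370854380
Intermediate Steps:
M(V, Z) = 2*V
r = 2471 (r = 2*149 + 2173 = 298 + 2173 = 2471)
(r + 26439)*(-49768 + (-103*(-23) - 19)) = (2471 + 26439)*(-49768 + (-103*(-23) - 19)) = 28910*(-49768 + (2369 - 19)) = 28910*(-49768 + 2350) = 28910*(-47418) = -1370854380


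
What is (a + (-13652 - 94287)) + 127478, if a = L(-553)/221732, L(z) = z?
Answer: 618917285/31676 ≈ 19539.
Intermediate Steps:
a = -79/31676 (a = -553/221732 = -553*1/221732 = -79/31676 ≈ -0.0024940)
(a + (-13652 - 94287)) + 127478 = (-79/31676 + (-13652 - 94287)) + 127478 = (-79/31676 - 107939) + 127478 = -3419075843/31676 + 127478 = 618917285/31676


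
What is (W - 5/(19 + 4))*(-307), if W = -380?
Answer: 2684715/23 ≈ 1.1673e+5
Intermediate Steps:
(W - 5/(19 + 4))*(-307) = (-380 - 5/(19 + 4))*(-307) = (-380 - 5/23)*(-307) = -8745/23*(-307) = 2684715/23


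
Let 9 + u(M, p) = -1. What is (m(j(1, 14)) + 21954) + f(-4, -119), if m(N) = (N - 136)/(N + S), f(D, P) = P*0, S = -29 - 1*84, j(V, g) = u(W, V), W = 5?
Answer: 2700488/123 ≈ 21955.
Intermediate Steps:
u(M, p) = -10 (u(M, p) = -9 - 1 = -10)
j(V, g) = -10
S = -113 (S = -29 - 84 = -113)
f(D, P) = 0
m(N) = (-136 + N)/(-113 + N) (m(N) = (N - 136)/(N - 113) = (-136 + N)/(-113 + N))
(m(j(1, 14)) + 21954) + f(-4, -119) = ((-136 - 10)/(-113 - 10) + 21954) + 0 = (-146/(-123) + 21954) + 0 = (-1/123*(-146) + 21954) + 0 = (146/123 + 21954) + 0 = 2700488/123 + 0 = 2700488/123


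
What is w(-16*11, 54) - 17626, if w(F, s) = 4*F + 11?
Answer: -18319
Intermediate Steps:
w(F, s) = 11 + 4*F
w(-16*11, 54) - 17626 = (11 + 4*(-16*11)) - 17626 = (11 + 4*(-176)) - 17626 = (11 - 704) - 17626 = -693 - 17626 = -18319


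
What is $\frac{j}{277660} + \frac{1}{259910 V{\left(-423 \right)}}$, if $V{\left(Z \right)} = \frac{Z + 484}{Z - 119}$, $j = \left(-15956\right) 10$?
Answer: $- \frac{63247402683}{110054081165} \approx -0.57469$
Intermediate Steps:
$j = -159560$
$V{\left(Z \right)} = \frac{484 + Z}{-119 + Z}$
$\frac{j}{277660} + \frac{1}{259910 V{\left(-423 \right)}} = - \frac{159560}{277660} + \frac{1}{259910 \frac{484 - 423}{-119 - 423}} = \left(-159560\right) \frac{1}{277660} + \frac{1}{259910 \frac{1}{-542} \cdot 61} = - \frac{7978}{13883} + \frac{1}{259910 \left(\left(- \frac{1}{542}\right) 61\right)} = - \frac{7978}{13883} + \frac{1}{259910 \left(- \frac{61}{542}\right)} = - \frac{7978}{13883} + \frac{1}{259910} \left(- \frac{542}{61}\right) = - \frac{7978}{13883} - \frac{271}{7927255} = - \frac{63247402683}{110054081165}$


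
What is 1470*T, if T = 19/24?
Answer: 4655/4 ≈ 1163.8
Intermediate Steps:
T = 19/24 (T = 19*(1/24) = 19/24 ≈ 0.79167)
1470*T = 1470*(19/24) = 4655/4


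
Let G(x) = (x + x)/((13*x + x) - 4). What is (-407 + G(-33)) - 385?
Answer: -184503/233 ≈ -791.86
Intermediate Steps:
G(x) = 2*x/(-4 + 14*x) (G(x) = (2*x)/(14*x - 4) = (2*x)/(-4 + 14*x) = 2*x/(-4 + 14*x))
(-407 + G(-33)) - 385 = (-407 - 33/(-2 + 7*(-33))) - 385 = (-407 - 33/(-2 - 231)) - 385 = (-407 - 33/(-233)) - 385 = (-407 - 33*(-1/233)) - 385 = (-407 + 33/233) - 385 = -94798/233 - 385 = -184503/233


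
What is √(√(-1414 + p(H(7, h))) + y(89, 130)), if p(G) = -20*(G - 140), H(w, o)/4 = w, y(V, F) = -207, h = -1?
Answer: √(-207 + √826) ≈ 13.351*I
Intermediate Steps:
H(w, o) = 4*w
p(G) = 2800 - 20*G (p(G) = -20*(-140 + G) = 2800 - 20*G)
√(√(-1414 + p(H(7, h))) + y(89, 130)) = √(√(-1414 + (2800 - 80*7)) - 207) = √(√(-1414 + (2800 - 20*28)) - 207) = √(√(-1414 + (2800 - 560)) - 207) = √(√(-1414 + 2240) - 207) = √(√826 - 207) = √(-207 + √826)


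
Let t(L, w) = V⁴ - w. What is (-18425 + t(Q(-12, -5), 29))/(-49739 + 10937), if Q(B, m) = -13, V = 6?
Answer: 8579/19401 ≈ 0.44219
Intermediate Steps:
t(L, w) = 1296 - w (t(L, w) = 6⁴ - w = 1296 - w)
(-18425 + t(Q(-12, -5), 29))/(-49739 + 10937) = (-18425 + (1296 - 1*29))/(-49739 + 10937) = (-18425 + (1296 - 29))/(-38802) = (-18425 + 1267)*(-1/38802) = -17158*(-1/38802) = 8579/19401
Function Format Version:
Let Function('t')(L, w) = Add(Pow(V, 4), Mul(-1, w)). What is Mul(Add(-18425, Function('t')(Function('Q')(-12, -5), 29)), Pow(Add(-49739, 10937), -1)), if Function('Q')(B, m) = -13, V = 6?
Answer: Rational(8579, 19401) ≈ 0.44219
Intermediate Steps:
Function('t')(L, w) = Add(1296, Mul(-1, w)) (Function('t')(L, w) = Add(Pow(6, 4), Mul(-1, w)) = Add(1296, Mul(-1, w)))
Mul(Add(-18425, Function('t')(Function('Q')(-12, -5), 29)), Pow(Add(-49739, 10937), -1)) = Mul(Add(-18425, Add(1296, Mul(-1, 29))), Pow(Add(-49739, 10937), -1)) = Mul(Add(-18425, Add(1296, -29)), Pow(-38802, -1)) = Mul(Add(-18425, 1267), Rational(-1, 38802)) = Mul(-17158, Rational(-1, 38802)) = Rational(8579, 19401)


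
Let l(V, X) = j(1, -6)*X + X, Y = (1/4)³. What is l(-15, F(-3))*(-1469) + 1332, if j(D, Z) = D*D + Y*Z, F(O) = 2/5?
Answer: 16951/80 ≈ 211.89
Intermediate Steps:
Y = 1/64 (Y = (1*(¼))³ = (¼)³ = 1/64 ≈ 0.015625)
F(O) = ⅖ (F(O) = 2*(⅕) = ⅖)
j(D, Z) = D² + Z/64 (j(D, Z) = D*D + Z/64 = D² + Z/64)
l(V, X) = 61*X/32 (l(V, X) = (1² + (1/64)*(-6))*X + X = (1 - 3/32)*X + X = 29*X/32 + X = 61*X/32)
l(-15, F(-3))*(-1469) + 1332 = ((61/32)*(⅖))*(-1469) + 1332 = (61/80)*(-1469) + 1332 = -89609/80 + 1332 = 16951/80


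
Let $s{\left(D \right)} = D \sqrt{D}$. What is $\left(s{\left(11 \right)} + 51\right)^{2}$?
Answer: $3932 + 1122 \sqrt{11} \approx 7653.3$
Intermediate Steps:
$s{\left(D \right)} = D^{\frac{3}{2}}$
$\left(s{\left(11 \right)} + 51\right)^{2} = \left(11^{\frac{3}{2}} + 51\right)^{2} = \left(11 \sqrt{11} + 51\right)^{2} = \left(51 + 11 \sqrt{11}\right)^{2}$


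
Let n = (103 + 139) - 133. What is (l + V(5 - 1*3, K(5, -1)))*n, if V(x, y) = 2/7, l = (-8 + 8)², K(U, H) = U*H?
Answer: 218/7 ≈ 31.143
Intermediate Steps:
K(U, H) = H*U
l = 0 (l = 0² = 0)
V(x, y) = 2/7 (V(x, y) = 2*(⅐) = 2/7)
n = 109 (n = 242 - 133 = 109)
(l + V(5 - 1*3, K(5, -1)))*n = (0 + 2/7)*109 = (2/7)*109 = 218/7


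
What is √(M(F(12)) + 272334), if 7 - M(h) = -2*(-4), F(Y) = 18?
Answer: √272333 ≈ 521.86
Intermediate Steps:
M(h) = -1 (M(h) = 7 - (-2)*(-4) = 7 - 1*8 = 7 - 8 = -1)
√(M(F(12)) + 272334) = √(-1 + 272334) = √272333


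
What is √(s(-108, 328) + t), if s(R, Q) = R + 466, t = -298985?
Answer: I*√298627 ≈ 546.47*I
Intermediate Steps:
s(R, Q) = 466 + R
√(s(-108, 328) + t) = √((466 - 108) - 298985) = √(358 - 298985) = √(-298627) = I*√298627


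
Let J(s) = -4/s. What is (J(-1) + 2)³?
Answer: 216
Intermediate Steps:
(J(-1) + 2)³ = (-4/(-1) + 2)³ = (-4*(-1) + 2)³ = (4 + 2)³ = 6³ = 216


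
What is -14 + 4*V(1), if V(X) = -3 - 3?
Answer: -38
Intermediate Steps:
V(X) = -6
-14 + 4*V(1) = -14 + 4*(-6) = -14 - 24 = -38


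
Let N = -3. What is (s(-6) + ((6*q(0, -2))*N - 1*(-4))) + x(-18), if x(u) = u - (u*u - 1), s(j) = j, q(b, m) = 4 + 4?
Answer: -487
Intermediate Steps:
q(b, m) = 8
x(u) = 1 + u - u² (x(u) = u - (u² - 1) = u - (-1 + u²) = u + (1 - u²) = 1 + u - u²)
(s(-6) + ((6*q(0, -2))*N - 1*(-4))) + x(-18) = (-6 + ((6*8)*(-3) - 1*(-4))) + (1 - 18 - 1*(-18)²) = (-6 + (48*(-3) + 4)) + (1 - 18 - 1*324) = (-6 + (-144 + 4)) + (1 - 18 - 324) = (-6 - 140) - 341 = -146 - 341 = -487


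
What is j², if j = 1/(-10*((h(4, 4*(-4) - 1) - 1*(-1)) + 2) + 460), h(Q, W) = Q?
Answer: 1/152100 ≈ 6.5746e-6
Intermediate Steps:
j = 1/390 (j = 1/(-10*((4 - 1*(-1)) + 2) + 460) = 1/(-10*((4 + 1) + 2) + 460) = 1/(-10*(5 + 2) + 460) = 1/(-10*7 + 460) = 1/(-70 + 460) = 1/390 ≈ 0.0025641)
j² = (1/390)² = 1/152100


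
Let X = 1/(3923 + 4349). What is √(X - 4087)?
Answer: 3*I*√1942062419/2068 ≈ 63.93*I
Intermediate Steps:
X = 1/8272 ≈ 0.00012089
√(X - 4087) = √(1/8272 - 4087) = √(-33807663/8272) = 3*I*√1942062419/2068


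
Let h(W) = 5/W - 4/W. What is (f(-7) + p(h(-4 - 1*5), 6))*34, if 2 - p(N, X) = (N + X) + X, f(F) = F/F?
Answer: -2720/9 ≈ -302.22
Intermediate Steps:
h(W) = 1/W
f(F) = 1
p(N, X) = 2 - N - 2*X (p(N, X) = 2 - ((N + X) + X) = 2 - (N + 2*X) = 2 + (-N - 2*X) = 2 - N - 2*X)
(f(-7) + p(h(-4 - 1*5), 6))*34 = (1 + (2 - 1/(-4 - 1*5) - 2*6))*34 = (1 + (2 - 1/(-4 - 5) - 12))*34 = (1 + (2 - 1/(-9) - 12))*34 = (1 + (2 - 1*(-⅑) - 12))*34 = (1 + (2 + ⅑ - 12))*34 = (1 - 89/9)*34 = -80/9*34 = -2720/9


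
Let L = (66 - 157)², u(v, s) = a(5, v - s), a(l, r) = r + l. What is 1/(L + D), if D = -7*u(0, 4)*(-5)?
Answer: 1/8316 ≈ 0.00012025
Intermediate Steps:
a(l, r) = l + r
u(v, s) = 5 + v - s (u(v, s) = 5 + (v - s) = 5 + v - s)
D = 35 (D = -7*(5 + 0 - 1*4)*(-5) = -7*(5 + 0 - 4)*(-5) = -7*1*(-5) = -7*(-5) = 35)
L = 8281 (L = (-91)² = 8281)
1/(L + D) = 1/(8281 + 35) = 1/8316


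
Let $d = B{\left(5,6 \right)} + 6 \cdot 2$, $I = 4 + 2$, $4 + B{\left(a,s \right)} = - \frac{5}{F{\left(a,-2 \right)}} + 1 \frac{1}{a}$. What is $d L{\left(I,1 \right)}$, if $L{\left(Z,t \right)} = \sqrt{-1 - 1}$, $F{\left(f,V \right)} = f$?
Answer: $\frac{36 i \sqrt{2}}{5} \approx 10.182 i$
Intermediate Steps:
$B{\left(a,s \right)} = -4 - \frac{4}{a}$ ($B{\left(a,s \right)} = -4 + \left(- \frac{5}{a} + 1 \frac{1}{a}\right) = -4 + \left(- \frac{5}{a} + \frac{1}{a}\right) = -4 - \frac{4}{a}$)
$I = 6$
$L{\left(Z,t \right)} = i \sqrt{2}$ ($L{\left(Z,t \right)} = \sqrt{-2} = i \sqrt{2}$)
$d = \frac{36}{5}$ ($d = \left(-4 - \frac{4}{5}\right) + 6 \cdot 2 = \left(-4 - \frac{4}{5}\right) + 12 = - \frac{24}{5} + 12 = \frac{36}{5} \approx 7.2$)
$d L{\left(I,1 \right)} = \frac{36 i \sqrt{2}}{5}$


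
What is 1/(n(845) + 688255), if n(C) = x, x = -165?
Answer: 1/688090 ≈ 1.4533e-6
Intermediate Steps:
n(C) = -165
1/(n(845) + 688255) = 1/(-165 + 688255) = 1/688090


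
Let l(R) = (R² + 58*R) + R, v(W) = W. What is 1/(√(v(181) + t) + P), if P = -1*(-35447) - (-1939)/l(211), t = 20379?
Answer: 115046216627130/4077980427289161841 - 12982323600*√1285/4077980427289161841 ≈ 2.8097e-5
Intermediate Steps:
l(R) = R² + 59*R
P = 2019417529/56970 (P = -1*(-35447) - (-1939)/(211*(59 + 211)) = 35447 - (-1939)/(211*270) = 35447 - (-1939)/56970 = 35447 - 1*(-1939/56970) = 35447 + 1939/56970 = 2019417529/56970 ≈ 35447.)
1/(√(v(181) + t) + P) = 1/(√(181 + 20379) + 2019417529/56970) = 1/(√20560 + 2019417529/56970) = 1/(4*√1285 + 2019417529/56970) = 1/(2019417529/56970 + 4*√1285)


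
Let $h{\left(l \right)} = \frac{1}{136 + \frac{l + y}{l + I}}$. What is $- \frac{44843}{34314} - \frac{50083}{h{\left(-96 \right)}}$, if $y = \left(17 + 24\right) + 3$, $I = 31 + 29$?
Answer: $- \frac{708614785427}{102942} \approx -6.8836 \cdot 10^{6}$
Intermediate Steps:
$I = 60$
$y = 44$ ($y = 41 + 3 = 44$)
$h{\left(l \right)} = \frac{1}{136 + \frac{44 + l}{60 + l}}$ ($h{\left(l \right)} = \frac{1}{136 + \frac{l + 44}{l + 60}} = \frac{1}{136 + \frac{44 + l}{60 + l}}$)
$- \frac{44843}{34314} - \frac{50083}{h{\left(-96 \right)}} = - \frac{44843}{34314} - \frac{50083}{\frac{1}{8204 + 137 \left(-96\right)} \left(60 - 96\right)} = \left(-44843\right) \frac{1}{34314} - \frac{50083}{\frac{1}{8204 - 13152} \left(-36\right)} = - \frac{44843}{34314} - \frac{50083}{\frac{1}{-4948} \left(-36\right)} = - \frac{44843}{34314} - \frac{50083}{\left(- \frac{1}{4948}\right) \left(-36\right)} = - \frac{44843}{34314} - \frac{50083}{\frac{9}{1237}} = - \frac{44843}{34314} - \frac{61952671}{9} = - \frac{708614785427}{102942}$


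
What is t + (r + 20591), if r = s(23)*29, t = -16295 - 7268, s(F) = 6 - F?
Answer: -3465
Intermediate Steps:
t = -23563
r = -493 (r = (6 - 1*23)*29 = (6 - 23)*29 = -17*29 = -493)
t + (r + 20591) = -23563 + (-493 + 20591) = -23563 + 20098 = -3465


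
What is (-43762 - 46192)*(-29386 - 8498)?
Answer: 3407817336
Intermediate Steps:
(-43762 - 46192)*(-29386 - 8498) = -89954*(-37884) = 3407817336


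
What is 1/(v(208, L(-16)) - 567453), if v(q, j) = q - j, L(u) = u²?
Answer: -1/567501 ≈ -1.7621e-6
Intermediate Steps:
1/(v(208, L(-16)) - 567453) = 1/((208 - 1*(-16)²) - 567453) = 1/((208 - 1*256) - 567453) = 1/((208 - 256) - 567453) = 1/(-48 - 567453) = 1/(-567501) = -1/567501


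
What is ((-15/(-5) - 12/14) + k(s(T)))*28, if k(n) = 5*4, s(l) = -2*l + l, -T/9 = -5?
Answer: 620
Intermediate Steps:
T = 45 (T = -9*(-5) = 45)
s(l) = -l
k(n) = 20
((-15/(-5) - 12/14) + k(s(T)))*28 = ((-15/(-5) - 12/14) + 20)*28 = ((-15*(-1/5) - 12*1/14) + 20)*28 = ((3 - 6/7) + 20)*28 = (15/7 + 20)*28 = (155/7)*28 = 620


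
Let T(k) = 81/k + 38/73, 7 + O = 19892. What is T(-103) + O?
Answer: 149513316/7519 ≈ 19885.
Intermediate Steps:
O = 19885 (O = -7 + 19892 = 19885)
T(k) = 38/73 + 81/k (T(k) = 81/k + 38*(1/73) = 81/k + 38/73 = 38/73 + 81/k)
T(-103) + O = (38/73 + 81/(-103)) + 19885 = (38/73 + 81*(-1/103)) + 19885 = (38/73 - 81/103) + 19885 = -1999/7519 + 19885 = 149513316/7519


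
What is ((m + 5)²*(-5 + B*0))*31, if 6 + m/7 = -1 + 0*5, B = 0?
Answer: -300080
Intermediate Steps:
m = -49 (m = -42 + 7*(-1 + 0*5) = -42 + 7*(-1 + 0) = -42 + 7*(-1) = -42 - 7 = -49)
((m + 5)²*(-5 + B*0))*31 = ((-49 + 5)²*(-5 + 0*0))*31 = ((-44)²*(-5 + 0))*31 = (1936*(-5))*31 = -9680*31 = -300080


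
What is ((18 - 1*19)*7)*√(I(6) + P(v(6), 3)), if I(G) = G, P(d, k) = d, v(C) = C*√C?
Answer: -7*√(6 + 6*√6) ≈ -31.846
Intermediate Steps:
v(C) = C^(3/2)
((18 - 1*19)*7)*√(I(6) + P(v(6), 3)) = ((18 - 1*19)*7)*√(6 + 6^(3/2)) = ((18 - 19)*7)*√(6 + 6*√6) = (-1*7)*√(6 + 6*√6) = -7*√(6 + 6*√6)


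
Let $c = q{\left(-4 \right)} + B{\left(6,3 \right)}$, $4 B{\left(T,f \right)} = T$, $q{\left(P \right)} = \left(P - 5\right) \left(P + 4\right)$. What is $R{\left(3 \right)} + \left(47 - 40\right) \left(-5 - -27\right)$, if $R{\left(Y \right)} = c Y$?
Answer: $\frac{317}{2} \approx 158.5$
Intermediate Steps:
$q{\left(P \right)} = \left(-5 + P\right) \left(4 + P\right)$
$B{\left(T,f \right)} = \frac{T}{4}$
$c = \frac{3}{2}$ ($c = \left(-20 + \left(-4\right)^{2} - -4\right) + \frac{1}{4} \cdot 6 = \left(-20 + 16 + 4\right) + \frac{3}{2} = 0 + \frac{3}{2} = \frac{3}{2} \approx 1.5$)
$R{\left(Y \right)} = \frac{3 Y}{2}$
$R{\left(3 \right)} + \left(47 - 40\right) \left(-5 - -27\right) = \frac{3}{2} \cdot 3 + \left(47 - 40\right) \left(-5 - -27\right) = \frac{9}{2} + \left(47 - 40\right) \left(-5 + 27\right) = \frac{9}{2} + 7 \cdot 22 = \frac{9}{2} + 154 = \frac{317}{2}$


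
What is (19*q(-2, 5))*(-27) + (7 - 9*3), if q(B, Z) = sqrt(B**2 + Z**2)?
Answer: -20 - 513*sqrt(29) ≈ -2782.6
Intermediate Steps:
(19*q(-2, 5))*(-27) + (7 - 9*3) = (19*sqrt((-2)**2 + 5**2))*(-27) + (7 - 9*3) = (19*sqrt(4 + 25))*(-27) + (7 - 27) = (19*sqrt(29))*(-27) - 20 = -513*sqrt(29) - 20 = -20 - 513*sqrt(29)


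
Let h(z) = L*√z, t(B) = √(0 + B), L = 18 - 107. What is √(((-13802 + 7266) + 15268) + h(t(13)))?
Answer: √(8732 - 89*13^(¼)) ≈ 92.536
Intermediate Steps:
L = -89
t(B) = √B
h(z) = -89*√z
√(((-13802 + 7266) + 15268) + h(t(13))) = √(((-13802 + 7266) + 15268) - 89*13^(¼)) = √((-6536 + 15268) - 89*13^(¼)) = √(8732 - 89*13^(¼))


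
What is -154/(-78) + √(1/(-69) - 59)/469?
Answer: 77/39 + 2*I*√70242/32361 ≈ 1.9744 + 0.01638*I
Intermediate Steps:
-154/(-78) + √(1/(-69) - 59)/469 = -154*(-1/78) + √(-1/69 - 59)*(1/469) = 77/39 + √(-4072/69)*(1/469) = 77/39 + (2*I*√70242/69)*(1/469) = 77/39 + 2*I*√70242/32361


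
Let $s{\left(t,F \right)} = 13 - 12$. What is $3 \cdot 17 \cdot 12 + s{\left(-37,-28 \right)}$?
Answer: $613$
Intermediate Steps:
$s{\left(t,F \right)} = 1$ ($s{\left(t,F \right)} = 13 - 12 = 1$)
$3 \cdot 17 \cdot 12 + s{\left(-37,-28 \right)} = 3 \cdot 17 \cdot 12 + 1 = 51 \cdot 12 + 1 = 612 + 1 = 613$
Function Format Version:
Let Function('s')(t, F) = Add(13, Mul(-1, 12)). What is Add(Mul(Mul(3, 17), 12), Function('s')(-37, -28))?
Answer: 613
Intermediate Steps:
Function('s')(t, F) = 1 (Function('s')(t, F) = Add(13, -12) = 1)
Add(Mul(Mul(3, 17), 12), Function('s')(-37, -28)) = Add(Mul(Mul(3, 17), 12), 1) = Add(Mul(51, 12), 1) = Add(612, 1) = 613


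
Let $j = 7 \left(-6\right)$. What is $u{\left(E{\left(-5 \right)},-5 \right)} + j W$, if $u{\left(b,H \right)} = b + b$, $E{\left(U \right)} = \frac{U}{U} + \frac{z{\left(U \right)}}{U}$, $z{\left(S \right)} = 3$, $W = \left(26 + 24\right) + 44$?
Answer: $- \frac{19736}{5} \approx -3947.2$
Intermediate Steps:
$W = 94$ ($W = 50 + 44 = 94$)
$E{\left(U \right)} = 1 + \frac{3}{U}$ ($E{\left(U \right)} = \frac{U}{U} + \frac{3}{U} = 1 + \frac{3}{U}$)
$u{\left(b,H \right)} = 2 b$
$j = -42$
$u{\left(E{\left(-5 \right)},-5 \right)} + j W = 2 \frac{3 - 5}{-5} - 3948 = 2 \left(\left(- \frac{1}{5}\right) \left(-2\right)\right) - 3948 = 2 \cdot \frac{2}{5} - 3948 = \frac{4}{5} - 3948 = - \frac{19736}{5}$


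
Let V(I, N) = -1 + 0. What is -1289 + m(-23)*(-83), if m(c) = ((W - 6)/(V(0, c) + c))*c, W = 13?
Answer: -44299/24 ≈ -1845.8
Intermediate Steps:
V(I, N) = -1
m(c) = 7*c/(-1 + c) (m(c) = ((13 - 6)/(-1 + c))*c = (7/(-1 + c))*c = 7*c/(-1 + c))
-1289 + m(-23)*(-83) = -1289 + (7*(-23)/(-1 - 23))*(-83) = -1289 + (7*(-23)/(-24))*(-83) = -1289 + (7*(-23)*(-1/24))*(-83) = -1289 + (161/24)*(-83) = -1289 - 13363/24 = -44299/24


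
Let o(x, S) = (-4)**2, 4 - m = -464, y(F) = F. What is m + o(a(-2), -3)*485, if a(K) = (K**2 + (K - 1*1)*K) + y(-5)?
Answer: 8228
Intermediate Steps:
m = 468 (m = 4 - 1*(-464) = 4 + 464 = 468)
a(K) = -5 + K**2 + K*(-1 + K) (a(K) = (K**2 + (K - 1*1)*K) - 5 = (K**2 + (K - 1)*K) - 5 = (K**2 + (-1 + K)*K) - 5 = (K**2 + K*(-1 + K)) - 5 = -5 + K**2 + K*(-1 + K))
o(x, S) = 16
m + o(a(-2), -3)*485 = 468 + 16*485 = 468 + 7760 = 8228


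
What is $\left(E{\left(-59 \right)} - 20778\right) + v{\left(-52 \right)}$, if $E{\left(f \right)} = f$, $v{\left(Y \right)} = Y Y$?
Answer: $-18133$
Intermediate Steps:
$v{\left(Y \right)} = Y^{2}$
$\left(E{\left(-59 \right)} - 20778\right) + v{\left(-52 \right)} = \left(-59 - 20778\right) + \left(-52\right)^{2} = -20837 + 2704 = -18133$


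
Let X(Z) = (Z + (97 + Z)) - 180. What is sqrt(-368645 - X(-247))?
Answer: 2*I*sqrt(92017) ≈ 606.69*I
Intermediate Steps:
X(Z) = -83 + 2*Z (X(Z) = (97 + 2*Z) - 180 = -83 + 2*Z)
sqrt(-368645 - X(-247)) = sqrt(-368645 - (-83 + 2*(-247))) = sqrt(-368645 - (-83 - 494)) = sqrt(-368645 - 1*(-577)) = sqrt(-368645 + 577) = sqrt(-368068) = 2*I*sqrt(92017)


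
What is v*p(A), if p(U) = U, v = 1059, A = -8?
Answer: -8472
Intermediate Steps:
v*p(A) = 1059*(-8) = -8472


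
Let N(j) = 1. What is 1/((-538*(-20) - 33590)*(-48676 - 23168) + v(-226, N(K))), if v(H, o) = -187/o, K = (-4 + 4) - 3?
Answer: 1/1640198333 ≈ 6.0968e-10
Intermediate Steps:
K = -3 (K = 0 - 3 = -3)
1/((-538*(-20) - 33590)*(-48676 - 23168) + v(-226, N(K))) = 1/((-538*(-20) - 33590)*(-48676 - 23168) - 187/1) = 1/((10760 - 33590)*(-71844) - 187*1) = 1/(-22830*(-71844) - 187) = 1/(1640198520 - 187) = 1/1640198333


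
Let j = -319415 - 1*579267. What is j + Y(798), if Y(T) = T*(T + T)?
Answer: 374926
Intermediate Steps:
Y(T) = 2*T² (Y(T) = T*(2*T) = 2*T²)
j = -898682 (j = -319415 - 579267 = -898682)
j + Y(798) = -898682 + 2*798² = -898682 + 2*636804 = -898682 + 1273608 = 374926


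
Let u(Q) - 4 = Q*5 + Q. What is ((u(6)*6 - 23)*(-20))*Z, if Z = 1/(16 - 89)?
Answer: 4340/73 ≈ 59.452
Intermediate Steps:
u(Q) = 4 + 6*Q (u(Q) = 4 + (Q*5 + Q) = 4 + (5*Q + Q) = 4 + 6*Q)
Z = -1/73 (Z = 1/(-73) = -1/73 ≈ -0.013699)
((u(6)*6 - 23)*(-20))*Z = (((4 + 6*6)*6 - 23)*(-20))*(-1/73) = (((4 + 36)*6 - 23)*(-20))*(-1/73) = ((40*6 - 23)*(-20))*(-1/73) = ((240 - 23)*(-20))*(-1/73) = (217*(-20))*(-1/73) = -4340*(-1/73) = 4340/73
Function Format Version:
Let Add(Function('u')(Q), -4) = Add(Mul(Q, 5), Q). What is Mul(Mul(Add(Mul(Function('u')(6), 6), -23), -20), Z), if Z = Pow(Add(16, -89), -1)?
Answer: Rational(4340, 73) ≈ 59.452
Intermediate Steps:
Function('u')(Q) = Add(4, Mul(6, Q)) (Function('u')(Q) = Add(4, Add(Mul(Q, 5), Q)) = Add(4, Add(Mul(5, Q), Q)) = Add(4, Mul(6, Q)))
Z = Rational(-1, 73) (Z = Pow(-73, -1) = Rational(-1, 73) ≈ -0.013699)
Mul(Mul(Add(Mul(Function('u')(6), 6), -23), -20), Z) = Mul(Mul(Add(Mul(Add(4, Mul(6, 6)), 6), -23), -20), Rational(-1, 73)) = Mul(Mul(Add(Mul(Add(4, 36), 6), -23), -20), Rational(-1, 73)) = Mul(Mul(Add(Mul(40, 6), -23), -20), Rational(-1, 73)) = Mul(Mul(Add(240, -23), -20), Rational(-1, 73)) = Mul(Mul(217, -20), Rational(-1, 73)) = Mul(-4340, Rational(-1, 73)) = Rational(4340, 73)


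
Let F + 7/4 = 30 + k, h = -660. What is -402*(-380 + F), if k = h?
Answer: 813447/2 ≈ 4.0672e+5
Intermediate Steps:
k = -660
F = -2527/4 (F = -7/4 + (30 - 660) = -7/4 - 630 = -2527/4 ≈ -631.75)
-402*(-380 + F) = -402*(-380 - 2527/4) = -402*(-4047/4) = 813447/2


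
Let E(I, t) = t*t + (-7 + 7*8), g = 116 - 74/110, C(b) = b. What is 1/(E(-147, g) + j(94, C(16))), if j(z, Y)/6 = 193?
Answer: 3025/43884824 ≈ 6.8930e-5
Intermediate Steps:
j(z, Y) = 1158 (j(z, Y) = 6*193 = 1158)
g = 6343/55 (g = 116 - 74/110 = 116 - 1*37/55 = 116 - 37/55 = 6343/55 ≈ 115.33)
E(I, t) = 49 + t² (E(I, t) = t² + (-7 + 56) = t² + 49 = 49 + t²)
1/(E(-147, g) + j(94, C(16))) = 1/((49 + (6343/55)²) + 1158) = 1/((49 + 40233649/3025) + 1158) = 1/(40381874/3025 + 1158) = 1/(43884824/3025) = 3025/43884824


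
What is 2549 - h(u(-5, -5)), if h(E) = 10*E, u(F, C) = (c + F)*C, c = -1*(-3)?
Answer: 2449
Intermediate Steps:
c = 3
u(F, C) = C*(3 + F) (u(F, C) = (3 + F)*C = C*(3 + F))
2549 - h(u(-5, -5)) = 2549 - 10*(-5*(3 - 5)) = 2549 - 10*(-5*(-2)) = 2549 - 10*10 = 2549 - 1*100 = 2549 - 100 = 2449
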